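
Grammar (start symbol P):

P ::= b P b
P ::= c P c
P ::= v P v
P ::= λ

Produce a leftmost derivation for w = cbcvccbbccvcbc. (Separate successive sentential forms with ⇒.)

P ⇒ cPc ⇒ cbPbc ⇒ cbcPcbc ⇒ cbcvPvcbc ⇒ cbcvcPcvcbc ⇒ cbcvccPccvcbc ⇒ cbcvccbPbccvcbc ⇒ cbcvccbbccvcbc

P ⇒ cPc   [P ::= c P c]
cPc ⇒ cbPbc   [P ::= b P b]
cbPbc ⇒ cbcPcbc   [P ::= c P c]
cbcPcbc ⇒ cbcvPvcbc   [P ::= v P v]
cbcvPvcbc ⇒ cbcvcPcvcbc   [P ::= c P c]
cbcvcPcvcbc ⇒ cbcvccPccvcbc   [P ::= c P c]
cbcvccPccvcbc ⇒ cbcvccbPbccvcbc   [P ::= b P b]
cbcvccbPbccvcbc ⇒ cbcvccbbccvcbc   [P ::= λ]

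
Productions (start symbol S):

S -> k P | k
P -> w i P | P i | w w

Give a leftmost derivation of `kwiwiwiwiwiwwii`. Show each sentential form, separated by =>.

S => kP   [S -> k P]
kP => kPi   [P -> P i]
kPi => kwiPi   [P -> w i P]
kwiPi => kwiwiPi   [P -> w i P]
kwiwiPi => kwiwiwiPi   [P -> w i P]
kwiwiwiPi => kwiwiwiwiPi   [P -> w i P]
kwiwiwiwiPi => kwiwiwiwiwiPi   [P -> w i P]
kwiwiwiwiwiPi => kwiwiwiwiwiPii   [P -> P i]
kwiwiwiwiwiPii => kwiwiwiwiwiwwii   [P -> w w]

S => kP => kPi => kwiPi => kwiwiPi => kwiwiwiPi => kwiwiwiwiPi => kwiwiwiwiwiPi => kwiwiwiwiwiPii => kwiwiwiwiwiwwii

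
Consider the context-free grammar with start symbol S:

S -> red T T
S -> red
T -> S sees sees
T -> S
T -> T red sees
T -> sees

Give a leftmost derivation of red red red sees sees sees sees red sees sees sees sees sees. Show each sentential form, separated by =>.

S => red T T   [S -> red T T]
red T T => red S sees sees T   [T -> S sees sees]
red S sees sees T => red red T T sees sees T   [S -> red T T]
red red T T sees sees T => red red T red sees T sees sees T   [T -> T red sees]
red red T red sees T sees sees T => red red S sees sees red sees T sees sees T   [T -> S sees sees]
red red S sees sees red sees T sees sees T => red red red T T sees sees red sees T sees sees T   [S -> red T T]
red red red T T sees sees red sees T sees sees T => red red red sees T sees sees red sees T sees sees T   [T -> sees]
red red red sees T sees sees red sees T sees sees T => red red red sees sees sees sees red sees T sees sees T   [T -> sees]
red red red sees sees sees sees red sees T sees sees T => red red red sees sees sees sees red sees sees sees sees T   [T -> sees]
red red red sees sees sees sees red sees sees sees sees T => red red red sees sees sees sees red sees sees sees sees sees   [T -> sees]

S => red T T => red S sees sees T => red red T T sees sees T => red red T red sees T sees sees T => red red S sees sees red sees T sees sees T => red red red T T sees sees red sees T sees sees T => red red red sees T sees sees red sees T sees sees T => red red red sees sees sees sees red sees T sees sees T => red red red sees sees sees sees red sees sees sees sees T => red red red sees sees sees sees red sees sees sees sees sees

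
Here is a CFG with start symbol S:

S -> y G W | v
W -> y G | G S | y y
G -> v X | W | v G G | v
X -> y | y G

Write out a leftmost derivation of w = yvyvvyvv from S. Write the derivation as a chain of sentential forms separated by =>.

S => yGW => yvXW => yvyW => yvyGS => yvyvGGS => yvyvvXGS => yvyvvyGS => yvyvvyvS => yvyvvyvv

S => yGW   [S -> y G W]
yGW => yvXW   [G -> v X]
yvXW => yvyW   [X -> y]
yvyW => yvyGS   [W -> G S]
yvyGS => yvyvGGS   [G -> v G G]
yvyvGGS => yvyvvXGS   [G -> v X]
yvyvvXGS => yvyvvyGS   [X -> y]
yvyvvyGS => yvyvvyvS   [G -> v]
yvyvvyvS => yvyvvyvv   [S -> v]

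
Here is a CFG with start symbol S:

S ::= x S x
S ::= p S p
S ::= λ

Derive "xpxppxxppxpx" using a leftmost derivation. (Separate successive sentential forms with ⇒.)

S ⇒ xSx ⇒ xpSpx ⇒ xpxSxpx ⇒ xpxpSpxpx ⇒ xpxppSppxpx ⇒ xpxppxSxppxpx ⇒ xpxppxxppxpx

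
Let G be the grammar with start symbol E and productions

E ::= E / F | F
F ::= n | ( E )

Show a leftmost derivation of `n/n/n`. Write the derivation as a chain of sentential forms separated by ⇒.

E ⇒ E/F ⇒ E/F/F ⇒ F/F/F ⇒ n/F/F ⇒ n/n/F ⇒ n/n/n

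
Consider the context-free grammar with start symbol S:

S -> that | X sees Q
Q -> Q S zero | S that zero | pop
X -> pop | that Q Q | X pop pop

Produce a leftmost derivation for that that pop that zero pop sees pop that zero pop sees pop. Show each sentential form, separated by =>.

S => X sees Q   [S -> X sees Q]
X sees Q => that Q Q sees Q   [X -> that Q Q]
that Q Q sees Q => that S that zero Q sees Q   [Q -> S that zero]
that S that zero Q sees Q => that X sees Q that zero Q sees Q   [S -> X sees Q]
that X sees Q that zero Q sees Q => that that Q Q sees Q that zero Q sees Q   [X -> that Q Q]
that that Q Q sees Q that zero Q sees Q => that that Q S zero Q sees Q that zero Q sees Q   [Q -> Q S zero]
that that Q S zero Q sees Q that zero Q sees Q => that that pop S zero Q sees Q that zero Q sees Q   [Q -> pop]
that that pop S zero Q sees Q that zero Q sees Q => that that pop that zero Q sees Q that zero Q sees Q   [S -> that]
that that pop that zero Q sees Q that zero Q sees Q => that that pop that zero pop sees Q that zero Q sees Q   [Q -> pop]
that that pop that zero pop sees Q that zero Q sees Q => that that pop that zero pop sees pop that zero Q sees Q   [Q -> pop]
that that pop that zero pop sees pop that zero Q sees Q => that that pop that zero pop sees pop that zero pop sees Q   [Q -> pop]
that that pop that zero pop sees pop that zero pop sees Q => that that pop that zero pop sees pop that zero pop sees pop   [Q -> pop]

S => X sees Q => that Q Q sees Q => that S that zero Q sees Q => that X sees Q that zero Q sees Q => that that Q Q sees Q that zero Q sees Q => that that Q S zero Q sees Q that zero Q sees Q => that that pop S zero Q sees Q that zero Q sees Q => that that pop that zero Q sees Q that zero Q sees Q => that that pop that zero pop sees Q that zero Q sees Q => that that pop that zero pop sees pop that zero Q sees Q => that that pop that zero pop sees pop that zero pop sees Q => that that pop that zero pop sees pop that zero pop sees pop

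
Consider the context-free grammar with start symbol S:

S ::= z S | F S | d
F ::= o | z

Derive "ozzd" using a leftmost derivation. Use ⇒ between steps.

S ⇒ FS   [S ::= F S]
FS ⇒ oS   [F ::= o]
oS ⇒ ozS   [S ::= z S]
ozS ⇒ ozFS   [S ::= F S]
ozFS ⇒ ozzS   [F ::= z]
ozzS ⇒ ozzd   [S ::= d]

S ⇒ FS ⇒ oS ⇒ ozS ⇒ ozFS ⇒ ozzS ⇒ ozzd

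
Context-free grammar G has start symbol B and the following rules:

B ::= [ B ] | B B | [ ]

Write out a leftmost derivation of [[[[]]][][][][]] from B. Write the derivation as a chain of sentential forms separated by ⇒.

B ⇒ [B]   [B ::= [ B ]]
[B] ⇒ [BB]   [B ::= B B]
[BB] ⇒ [[B]B]   [B ::= [ B ]]
[[B]B] ⇒ [[[B]]B]   [B ::= [ B ]]
[[[B]]B] ⇒ [[[[]]]B]   [B ::= [ ]]
[[[[]]]B] ⇒ [[[[]]]BB]   [B ::= B B]
[[[[]]]BB] ⇒ [[[[]]]BBB]   [B ::= B B]
[[[[]]]BBB] ⇒ [[[[]]][]BB]   [B ::= [ ]]
[[[[]]][]BB] ⇒ [[[[]]][][]B]   [B ::= [ ]]
[[[[]]][][]B] ⇒ [[[[]]][][]BB]   [B ::= B B]
[[[[]]][][]BB] ⇒ [[[[]]][][][]B]   [B ::= [ ]]
[[[[]]][][][]B] ⇒ [[[[]]][][][][]]   [B ::= [ ]]

B⇒[B]⇒[BB]⇒[[B]B]⇒[[[B]]B]⇒[[[[]]]B]⇒[[[[]]]BB]⇒[[[[]]]BBB]⇒[[[[]]][]BB]⇒[[[[]]][][]B]⇒[[[[]]][][]BB]⇒[[[[]]][][][]B]⇒[[[[]]][][][][]]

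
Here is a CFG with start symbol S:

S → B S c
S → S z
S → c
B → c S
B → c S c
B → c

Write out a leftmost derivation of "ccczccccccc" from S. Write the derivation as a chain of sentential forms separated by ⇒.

S ⇒ BSc ⇒ cScSc ⇒ cBSccSc ⇒ ccSSccSc ⇒ ccSzSccSc ⇒ ccczSccSc ⇒ ccczBScccSc ⇒ ccczcScccSc ⇒ ccczcccccSc ⇒ ccczccccccc

S ⇒ BSc   [S → B S c]
BSc ⇒ cScSc   [B → c S c]
cScSc ⇒ cBSccSc   [S → B S c]
cBSccSc ⇒ ccSSccSc   [B → c S]
ccSSccSc ⇒ ccSzSccSc   [S → S z]
ccSzSccSc ⇒ ccczSccSc   [S → c]
ccczSccSc ⇒ ccczBScccSc   [S → B S c]
ccczBScccSc ⇒ ccczcScccSc   [B → c]
ccczcScccSc ⇒ ccczcccccSc   [S → c]
ccczcccccSc ⇒ ccczccccccc   [S → c]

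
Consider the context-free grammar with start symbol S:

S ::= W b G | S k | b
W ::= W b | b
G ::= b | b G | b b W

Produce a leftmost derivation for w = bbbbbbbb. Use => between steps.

S => WbG   [S ::= W b G]
WbG => WbbG   [W ::= W b]
WbbG => WbbbG   [W ::= W b]
WbbbG => bbbbG   [W ::= b]
bbbbG => bbbbbG   [G ::= b G]
bbbbbG => bbbbbbbW   [G ::= b b W]
bbbbbbbW => bbbbbbbb   [W ::= b]

S => WbG => WbbG => WbbbG => bbbbG => bbbbbG => bbbbbbbW => bbbbbbbb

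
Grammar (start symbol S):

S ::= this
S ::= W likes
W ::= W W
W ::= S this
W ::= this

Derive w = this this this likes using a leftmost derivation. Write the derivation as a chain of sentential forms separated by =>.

S => W likes   [S ::= W likes]
W likes => W W likes   [W ::= W W]
W W likes => W W W likes   [W ::= W W]
W W W likes => this W W likes   [W ::= this]
this W W likes => this this W likes   [W ::= this]
this this W likes => this this this likes   [W ::= this]

S => W likes => W W likes => W W W likes => this W W likes => this this W likes => this this this likes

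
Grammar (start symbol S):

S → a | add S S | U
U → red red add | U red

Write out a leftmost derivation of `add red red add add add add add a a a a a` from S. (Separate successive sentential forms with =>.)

S => add S S   [S → add S S]
add S S => add U S   [S → U]
add U S => add red red add S   [U → red red add]
add red red add S => add red red add add S S   [S → add S S]
add red red add add S S => add red red add add add S S S   [S → add S S]
add red red add add add S S S => add red red add add add add S S S S   [S → add S S]
add red red add add add add S S S S => add red red add add add add add S S S S S   [S → add S S]
add red red add add add add add S S S S S => add red red add add add add add a S S S S   [S → a]
add red red add add add add add a S S S S => add red red add add add add add a a S S S   [S → a]
add red red add add add add add a a S S S => add red red add add add add add a a a S S   [S → a]
add red red add add add add add a a a S S => add red red add add add add add a a a a S   [S → a]
add red red add add add add add a a a a S => add red red add add add add add a a a a a   [S → a]

S => add S S => add U S => add red red add S => add red red add add S S => add red red add add add S S S => add red red add add add add S S S S => add red red add add add add add S S S S S => add red red add add add add add a S S S S => add red red add add add add add a a S S S => add red red add add add add add a a a S S => add red red add add add add add a a a a S => add red red add add add add add a a a a a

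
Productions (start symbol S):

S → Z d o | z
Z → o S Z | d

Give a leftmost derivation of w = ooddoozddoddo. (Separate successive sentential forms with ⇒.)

S ⇒ Zdo   [S → Z d o]
Zdo ⇒ oSZdo   [Z → o S Z]
oSZdo ⇒ oZdoZdo   [S → Z d o]
oZdoZdo ⇒ ooSZdoZdo   [Z → o S Z]
ooSZdoZdo ⇒ ooZdoZdoZdo   [S → Z d o]
ooZdoZdoZdo ⇒ ooddoZdoZdo   [Z → d]
ooddoZdoZdo ⇒ ooddooSZdoZdo   [Z → o S Z]
ooddooSZdoZdo ⇒ ooddoozZdoZdo   [S → z]
ooddoozZdoZdo ⇒ ooddoozddoZdo   [Z → d]
ooddoozddoZdo ⇒ ooddoozddoddo   [Z → d]

S⇒Zdo⇒oSZdo⇒oZdoZdo⇒ooSZdoZdo⇒ooZdoZdoZdo⇒ooddoZdoZdo⇒ooddooSZdoZdo⇒ooddoozZdoZdo⇒ooddoozddoZdo⇒ooddoozddoddo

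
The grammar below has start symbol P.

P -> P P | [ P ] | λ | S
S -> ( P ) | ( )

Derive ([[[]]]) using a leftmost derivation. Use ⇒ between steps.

P ⇒ S ⇒ (P) ⇒ (PP) ⇒ ([P]P) ⇒ ([[P]]P) ⇒ ([[PP]]P) ⇒ ([[[P]P]]P) ⇒ ([[[]P]]P) ⇒ ([[[]]]P) ⇒ ([[[]]])

P ⇒ S   [P -> S]
S ⇒ (P)   [S -> ( P )]
(P) ⇒ (PP)   [P -> P P]
(PP) ⇒ ([P]P)   [P -> [ P ]]
([P]P) ⇒ ([[P]]P)   [P -> [ P ]]
([[P]]P) ⇒ ([[PP]]P)   [P -> P P]
([[PP]]P) ⇒ ([[[P]P]]P)   [P -> [ P ]]
([[[P]P]]P) ⇒ ([[[]P]]P)   [P -> λ]
([[[]P]]P) ⇒ ([[[]]]P)   [P -> λ]
([[[]]]P) ⇒ ([[[]]])   [P -> λ]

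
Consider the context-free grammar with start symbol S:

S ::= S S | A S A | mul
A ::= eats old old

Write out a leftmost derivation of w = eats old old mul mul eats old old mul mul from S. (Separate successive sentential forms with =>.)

S => S S   [S ::= S S]
S S => S S S   [S ::= S S]
S S S => A S A S S   [S ::= A S A]
A S A S S => eats old old S A S S   [A ::= eats old old]
eats old old S A S S => eats old old S S A S S   [S ::= S S]
eats old old S S A S S => eats old old mul S A S S   [S ::= mul]
eats old old mul S A S S => eats old old mul mul A S S   [S ::= mul]
eats old old mul mul A S S => eats old old mul mul eats old old S S   [A ::= eats old old]
eats old old mul mul eats old old S S => eats old old mul mul eats old old mul S   [S ::= mul]
eats old old mul mul eats old old mul S => eats old old mul mul eats old old mul mul   [S ::= mul]

S => S S => S S S => A S A S S => eats old old S A S S => eats old old S S A S S => eats old old mul S A S S => eats old old mul mul A S S => eats old old mul mul eats old old S S => eats old old mul mul eats old old mul S => eats old old mul mul eats old old mul mul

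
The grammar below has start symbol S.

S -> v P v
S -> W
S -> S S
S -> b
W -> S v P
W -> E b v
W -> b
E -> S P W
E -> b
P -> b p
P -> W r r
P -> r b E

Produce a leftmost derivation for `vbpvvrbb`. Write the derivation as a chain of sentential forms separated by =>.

S => W   [S -> W]
W => SvP   [W -> S v P]
SvP => vPvvP   [S -> v P v]
vPvvP => vbpvvP   [P -> b p]
vbpvvP => vbpvvrbE   [P -> r b E]
vbpvvrbE => vbpvvrbb   [E -> b]

S => W => SvP => vPvvP => vbpvvP => vbpvvrbE => vbpvvrbb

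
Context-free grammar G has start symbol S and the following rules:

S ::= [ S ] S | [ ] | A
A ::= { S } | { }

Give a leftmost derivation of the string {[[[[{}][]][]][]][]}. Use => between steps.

S => A   [S ::= A]
A => {S}   [A ::= { S }]
{S} => {[S]S}   [S ::= [ S ] S]
{[S]S} => {[[S]S]S}   [S ::= [ S ] S]
{[[S]S]S} => {[[[S]S]S]S}   [S ::= [ S ] S]
{[[[S]S]S]S} => {[[[[S]S]S]S]S}   [S ::= [ S ] S]
{[[[[S]S]S]S]S} => {[[[[A]S]S]S]S}   [S ::= A]
{[[[[A]S]S]S]S} => {[[[[{}]S]S]S]S}   [A ::= { }]
{[[[[{}]S]S]S]S} => {[[[[{}][]]S]S]S}   [S ::= [ ]]
{[[[[{}][]]S]S]S} => {[[[[{}][]][]]S]S}   [S ::= [ ]]
{[[[[{}][]][]]S]S} => {[[[[{}][]][]][]]S}   [S ::= [ ]]
{[[[[{}][]][]][]]S} => {[[[[{}][]][]][]][]}   [S ::= [ ]]

S => A => {S} => {[S]S} => {[[S]S]S} => {[[[S]S]S]S} => {[[[[S]S]S]S]S} => {[[[[A]S]S]S]S} => {[[[[{}]S]S]S]S} => {[[[[{}][]]S]S]S} => {[[[[{}][]][]]S]S} => {[[[[{}][]][]][]]S} => {[[[[{}][]][]][]][]}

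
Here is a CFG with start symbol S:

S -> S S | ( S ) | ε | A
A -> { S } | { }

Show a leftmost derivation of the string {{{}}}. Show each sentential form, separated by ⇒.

S⇒A⇒{S}⇒{A}⇒{{S}}⇒{{A}}⇒{{{}}}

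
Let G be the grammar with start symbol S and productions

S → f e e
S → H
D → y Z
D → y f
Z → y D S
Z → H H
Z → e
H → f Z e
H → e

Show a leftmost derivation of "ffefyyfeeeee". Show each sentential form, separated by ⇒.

S ⇒ H ⇒ fZe ⇒ fHHe ⇒ ffZeHe ⇒ ffHHeHe ⇒ ffeHeHe ⇒ ffefZeeHe ⇒ ffefyDSeeHe ⇒ ffefyyfSeeHe ⇒ ffefyyfHeeHe ⇒ ffefyyfeeeHe ⇒ ffefyyfeeeee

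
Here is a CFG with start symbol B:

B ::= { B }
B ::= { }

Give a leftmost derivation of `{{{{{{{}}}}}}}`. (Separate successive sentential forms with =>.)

B=>{B}=>{{B}}=>{{{B}}}=>{{{{B}}}}=>{{{{{B}}}}}=>{{{{{{B}}}}}}=>{{{{{{{}}}}}}}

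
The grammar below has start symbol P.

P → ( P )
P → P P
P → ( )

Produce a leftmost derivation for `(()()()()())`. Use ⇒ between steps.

P⇒(P)⇒(PP)⇒(()P)⇒(()PP)⇒(()PPP)⇒(()PPPP)⇒(()()PPP)⇒(()()()PP)⇒(()()()()P)⇒(()()()()())

P ⇒ (P)   [P → ( P )]
(P) ⇒ (PP)   [P → P P]
(PP) ⇒ (()P)   [P → ( )]
(()P) ⇒ (()PP)   [P → P P]
(()PP) ⇒ (()PPP)   [P → P P]
(()PPP) ⇒ (()PPPP)   [P → P P]
(()PPPP) ⇒ (()()PPP)   [P → ( )]
(()()PPP) ⇒ (()()()PP)   [P → ( )]
(()()()PP) ⇒ (()()()()P)   [P → ( )]
(()()()()P) ⇒ (()()()()())   [P → ( )]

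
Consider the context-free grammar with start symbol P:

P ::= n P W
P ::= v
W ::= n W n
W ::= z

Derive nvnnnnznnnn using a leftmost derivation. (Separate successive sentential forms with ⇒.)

P ⇒ nPW ⇒ nvW ⇒ nvnWn ⇒ nvnnWnn ⇒ nvnnnWnnn ⇒ nvnnnnWnnnn ⇒ nvnnnnznnnn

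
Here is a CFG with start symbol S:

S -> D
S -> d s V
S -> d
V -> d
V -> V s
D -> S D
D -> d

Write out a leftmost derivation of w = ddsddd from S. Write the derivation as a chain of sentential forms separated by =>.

S => D => SD => dD => dSD => dDD => dSDD => ddsVDD => ddsdDD => ddsddD => ddsddd

S => D   [S -> D]
D => SD   [D -> S D]
SD => dD   [S -> d]
dD => dSD   [D -> S D]
dSD => dDD   [S -> D]
dDD => dSDD   [D -> S D]
dSDD => ddsVDD   [S -> d s V]
ddsVDD => ddsdDD   [V -> d]
ddsdDD => ddsddD   [D -> d]
ddsddD => ddsddd   [D -> d]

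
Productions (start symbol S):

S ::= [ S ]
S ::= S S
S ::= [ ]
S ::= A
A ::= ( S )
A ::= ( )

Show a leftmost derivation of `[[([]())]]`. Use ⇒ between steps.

S ⇒ [S]   [S ::= [ S ]]
[S] ⇒ [[S]]   [S ::= [ S ]]
[[S]] ⇒ [[A]]   [S ::= A]
[[A]] ⇒ [[(S)]]   [A ::= ( S )]
[[(S)]] ⇒ [[(SS)]]   [S ::= S S]
[[(SS)]] ⇒ [[([]S)]]   [S ::= [ ]]
[[([]S)]] ⇒ [[([]A)]]   [S ::= A]
[[([]A)]] ⇒ [[([]())]]   [A ::= ( )]

S⇒[S]⇒[[S]]⇒[[A]]⇒[[(S)]]⇒[[(SS)]]⇒[[([]S)]]⇒[[([]A)]]⇒[[([]())]]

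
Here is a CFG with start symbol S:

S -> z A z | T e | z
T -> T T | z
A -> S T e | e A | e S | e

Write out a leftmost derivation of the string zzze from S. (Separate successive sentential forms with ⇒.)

S ⇒ Te   [S -> T e]
Te ⇒ TTe   [T -> T T]
TTe ⇒ TTTe   [T -> T T]
TTTe ⇒ zTTe   [T -> z]
zTTe ⇒ zzTe   [T -> z]
zzTe ⇒ zzze   [T -> z]

S ⇒ Te ⇒ TTe ⇒ TTTe ⇒ zTTe ⇒ zzTe ⇒ zzze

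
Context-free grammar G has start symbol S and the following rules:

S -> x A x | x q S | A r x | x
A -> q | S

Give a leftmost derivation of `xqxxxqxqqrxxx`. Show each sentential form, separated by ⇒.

S ⇒ xqS   [S -> x q S]
xqS ⇒ xqxAx   [S -> x A x]
xqxAx ⇒ xqxSx   [A -> S]
xqxSx ⇒ xqxxAxx   [S -> x A x]
xqxxAxx ⇒ xqxxSxx   [A -> S]
xqxxSxx ⇒ xqxxxqSxx   [S -> x q S]
xqxxxqSxx ⇒ xqxxxqxqSxx   [S -> x q S]
xqxxxqxqSxx ⇒ xqxxxqxqArxxx   [S -> A r x]
xqxxxqxqArxxx ⇒ xqxxxqxqqrxxx   [A -> q]

S⇒xqS⇒xqxAx⇒xqxSx⇒xqxxAxx⇒xqxxSxx⇒xqxxxqSxx⇒xqxxxqxqSxx⇒xqxxxqxqArxxx⇒xqxxxqxqqrxxx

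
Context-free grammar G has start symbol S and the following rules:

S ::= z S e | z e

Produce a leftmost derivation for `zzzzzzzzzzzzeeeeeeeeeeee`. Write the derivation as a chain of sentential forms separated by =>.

S => zSe   [S ::= z S e]
zSe => zzSee   [S ::= z S e]
zzSee => zzzSeee   [S ::= z S e]
zzzSeee => zzzzSeeee   [S ::= z S e]
zzzzSeeee => zzzzzSeeeee   [S ::= z S e]
zzzzzSeeeee => zzzzzzSeeeeee   [S ::= z S e]
zzzzzzSeeeeee => zzzzzzzSeeeeeee   [S ::= z S e]
zzzzzzzSeeeeeee => zzzzzzzzSeeeeeeee   [S ::= z S e]
zzzzzzzzSeeeeeeee => zzzzzzzzzSeeeeeeeee   [S ::= z S e]
zzzzzzzzzSeeeeeeeee => zzzzzzzzzzSeeeeeeeeee   [S ::= z S e]
zzzzzzzzzzSeeeeeeeeee => zzzzzzzzzzzSeeeeeeeeeee   [S ::= z S e]
zzzzzzzzzzzSeeeeeeeeeee => zzzzzzzzzzzzeeeeeeeeeeee   [S ::= z e]

S=>zSe=>zzSee=>zzzSeee=>zzzzSeeee=>zzzzzSeeeee=>zzzzzzSeeeeee=>zzzzzzzSeeeeeee=>zzzzzzzzSeeeeeeee=>zzzzzzzzzSeeeeeeeee=>zzzzzzzzzzSeeeeeeeeee=>zzzzzzzzzzzSeeeeeeeeeee=>zzzzzzzzzzzzeeeeeeeeeeee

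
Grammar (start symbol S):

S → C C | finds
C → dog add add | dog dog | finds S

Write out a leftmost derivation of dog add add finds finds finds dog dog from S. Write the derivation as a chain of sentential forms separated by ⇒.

S ⇒ C C   [S → C C]
C C ⇒ dog add add C   [C → dog add add]
dog add add C ⇒ dog add add finds S   [C → finds S]
dog add add finds S ⇒ dog add add finds C C   [S → C C]
dog add add finds C C ⇒ dog add add finds finds S C   [C → finds S]
dog add add finds finds S C ⇒ dog add add finds finds finds C   [S → finds]
dog add add finds finds finds C ⇒ dog add add finds finds finds dog dog   [C → dog dog]

S ⇒ C C ⇒ dog add add C ⇒ dog add add finds S ⇒ dog add add finds C C ⇒ dog add add finds finds S C ⇒ dog add add finds finds finds C ⇒ dog add add finds finds finds dog dog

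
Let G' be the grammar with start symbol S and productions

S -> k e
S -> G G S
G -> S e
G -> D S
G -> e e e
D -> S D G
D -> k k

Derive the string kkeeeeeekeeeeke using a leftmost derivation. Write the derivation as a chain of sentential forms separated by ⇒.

S ⇒ GGS   [S -> G G S]
GGS ⇒ DSGS   [G -> D S]
DSGS ⇒ kkSGS   [D -> k k]
kkSGS ⇒ kkGGSGS   [S -> G G S]
kkGGSGS ⇒ kkeeeGSGS   [G -> e e e]
kkeeeGSGS ⇒ kkeeeeeeSGS   [G -> e e e]
kkeeeeeeSGS ⇒ kkeeeeeekeGS   [S -> k e]
kkeeeeeekeGS ⇒ kkeeeeeekeeeeS   [G -> e e e]
kkeeeeeekeeeeS ⇒ kkeeeeeekeeeeke   [S -> k e]

S ⇒ GGS ⇒ DSGS ⇒ kkSGS ⇒ kkGGSGS ⇒ kkeeeGSGS ⇒ kkeeeeeeSGS ⇒ kkeeeeeekeGS ⇒ kkeeeeeekeeeeS ⇒ kkeeeeeekeeeeke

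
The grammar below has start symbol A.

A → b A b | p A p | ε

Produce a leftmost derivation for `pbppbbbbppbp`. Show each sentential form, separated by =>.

A => pAp   [A → p A p]
pAp => pbAbp   [A → b A b]
pbAbp => pbpApbp   [A → p A p]
pbpApbp => pbppAppbp   [A → p A p]
pbppAppbp => pbppbAbppbp   [A → b A b]
pbppbAbppbp => pbppbbAbbppbp   [A → b A b]
pbppbbAbbppbp => pbppbbbbppbp   [A → ε]

A => pAp => pbAbp => pbpApbp => pbppAppbp => pbppbAbppbp => pbppbbAbbppbp => pbppbbbbppbp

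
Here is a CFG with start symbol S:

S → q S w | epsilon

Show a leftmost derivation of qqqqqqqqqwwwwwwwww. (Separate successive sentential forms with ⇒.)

S ⇒ qSw ⇒ qqSww ⇒ qqqSwww ⇒ qqqqSwwww ⇒ qqqqqSwwwww ⇒ qqqqqqSwwwwww ⇒ qqqqqqqSwwwwwww ⇒ qqqqqqqqSwwwwwwww ⇒ qqqqqqqqqSwwwwwwwww ⇒ qqqqqqqqqwwwwwwwww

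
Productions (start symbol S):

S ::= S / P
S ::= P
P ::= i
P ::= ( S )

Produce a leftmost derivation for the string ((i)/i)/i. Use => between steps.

S => S/P   [S ::= S / P]
S/P => P/P   [S ::= P]
P/P => (S)/P   [P ::= ( S )]
(S)/P => (S/P)/P   [S ::= S / P]
(S/P)/P => (P/P)/P   [S ::= P]
(P/P)/P => ((S)/P)/P   [P ::= ( S )]
((S)/P)/P => ((P)/P)/P   [S ::= P]
((P)/P)/P => ((i)/P)/P   [P ::= i]
((i)/P)/P => ((i)/i)/P   [P ::= i]
((i)/i)/P => ((i)/i)/i   [P ::= i]

S => S/P => P/P => (S)/P => (S/P)/P => (P/P)/P => ((S)/P)/P => ((P)/P)/P => ((i)/P)/P => ((i)/i)/P => ((i)/i)/i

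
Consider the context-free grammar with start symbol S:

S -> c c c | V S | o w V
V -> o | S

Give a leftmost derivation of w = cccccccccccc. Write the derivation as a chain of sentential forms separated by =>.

S=>VS=>SS=>VSS=>SSS=>VSSS=>SSSS=>cccSSS=>ccccccSS=>cccccccccS=>cccccccccccc

S => VS   [S -> V S]
VS => SS   [V -> S]
SS => VSS   [S -> V S]
VSS => SSS   [V -> S]
SSS => VSSS   [S -> V S]
VSSS => SSSS   [V -> S]
SSSS => cccSSS   [S -> c c c]
cccSSS => ccccccSS   [S -> c c c]
ccccccSS => cccccccccS   [S -> c c c]
cccccccccS => cccccccccccc   [S -> c c c]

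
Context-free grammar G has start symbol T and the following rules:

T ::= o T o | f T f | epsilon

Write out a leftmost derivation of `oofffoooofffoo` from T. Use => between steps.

T => oTo   [T ::= o T o]
oTo => ooToo   [T ::= o T o]
ooToo => oofTfoo   [T ::= f T f]
oofTfoo => ooffTffoo   [T ::= f T f]
ooffTffoo => oofffTfffoo   [T ::= f T f]
oofffTfffoo => oofffoTofffoo   [T ::= o T o]
oofffoTofffoo => oofffooToofffoo   [T ::= o T o]
oofffooToofffoo => oofffoooofffoo   [T ::= epsilon]

T=>oTo=>ooToo=>oofTfoo=>ooffTffoo=>oofffTfffoo=>oofffoTofffoo=>oofffooToofffoo=>oofffoooofffoo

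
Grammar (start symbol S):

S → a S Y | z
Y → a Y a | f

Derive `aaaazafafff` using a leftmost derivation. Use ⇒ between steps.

S ⇒ aSY ⇒ aaSYY ⇒ aaaSYYY ⇒ aaaaSYYYY ⇒ aaaazYYYY ⇒ aaaazaYaYYY ⇒ aaaazafaYYY ⇒ aaaazafafYY ⇒ aaaazafaffY ⇒ aaaazafafff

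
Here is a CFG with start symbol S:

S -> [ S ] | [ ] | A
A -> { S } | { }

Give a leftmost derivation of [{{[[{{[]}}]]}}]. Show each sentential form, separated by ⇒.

S ⇒ [S]   [S -> [ S ]]
[S] ⇒ [A]   [S -> A]
[A] ⇒ [{S}]   [A -> { S }]
[{S}] ⇒ [{A}]   [S -> A]
[{A}] ⇒ [{{S}}]   [A -> { S }]
[{{S}}] ⇒ [{{[S]}}]   [S -> [ S ]]
[{{[S]}}] ⇒ [{{[[S]]}}]   [S -> [ S ]]
[{{[[S]]}}] ⇒ [{{[[A]]}}]   [S -> A]
[{{[[A]]}}] ⇒ [{{[[{S}]]}}]   [A -> { S }]
[{{[[{S}]]}}] ⇒ [{{[[{A}]]}}]   [S -> A]
[{{[[{A}]]}}] ⇒ [{{[[{{S}}]]}}]   [A -> { S }]
[{{[[{{S}}]]}}] ⇒ [{{[[{{[]}}]]}}]   [S -> [ ]]

S⇒[S]⇒[A]⇒[{S}]⇒[{A}]⇒[{{S}}]⇒[{{[S]}}]⇒[{{[[S]]}}]⇒[{{[[A]]}}]⇒[{{[[{S}]]}}]⇒[{{[[{A}]]}}]⇒[{{[[{{S}}]]}}]⇒[{{[[{{[]}}]]}}]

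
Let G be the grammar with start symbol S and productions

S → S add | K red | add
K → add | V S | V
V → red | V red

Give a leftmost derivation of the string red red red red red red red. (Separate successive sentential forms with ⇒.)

S ⇒ K red ⇒ V red ⇒ V red red ⇒ V red red red ⇒ V red red red red ⇒ V red red red red red ⇒ V red red red red red red ⇒ red red red red red red red

S ⇒ K red   [S → K red]
K red ⇒ V red   [K → V]
V red ⇒ V red red   [V → V red]
V red red ⇒ V red red red   [V → V red]
V red red red ⇒ V red red red red   [V → V red]
V red red red red ⇒ V red red red red red   [V → V red]
V red red red red red ⇒ V red red red red red red   [V → V red]
V red red red red red red ⇒ red red red red red red red   [V → red]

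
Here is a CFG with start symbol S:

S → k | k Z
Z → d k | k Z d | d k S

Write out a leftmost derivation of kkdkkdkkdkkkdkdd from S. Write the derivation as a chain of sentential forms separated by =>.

S => kZ   [S → k Z]
kZ => kkZd   [Z → k Z d]
kkZd => kkdkSd   [Z → d k S]
kkdkSd => kkdkkZd   [S → k Z]
kkdkkZd => kkdkkdkSd   [Z → d k S]
kkdkkdkSd => kkdkkdkkZd   [S → k Z]
kkdkkdkkZd => kkdkkdkkdkSd   [Z → d k S]
kkdkkdkkdkSd => kkdkkdkkdkkZd   [S → k Z]
kkdkkdkkdkkZd => kkdkkdkkdkkkZdd   [Z → k Z d]
kkdkkdkkdkkkZdd => kkdkkdkkdkkkdkdd   [Z → d k]

S => kZ => kkZd => kkdkSd => kkdkkZd => kkdkkdkSd => kkdkkdkkZd => kkdkkdkkdkSd => kkdkkdkkdkkZd => kkdkkdkkdkkkZdd => kkdkkdkkdkkkdkdd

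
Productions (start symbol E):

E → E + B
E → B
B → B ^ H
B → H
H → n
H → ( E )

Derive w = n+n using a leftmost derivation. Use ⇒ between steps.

E ⇒ E+B   [E → E + B]
E+B ⇒ B+B   [E → B]
B+B ⇒ H+B   [B → H]
H+B ⇒ n+B   [H → n]
n+B ⇒ n+H   [B → H]
n+H ⇒ n+n   [H → n]

E⇒E+B⇒B+B⇒H+B⇒n+B⇒n+H⇒n+n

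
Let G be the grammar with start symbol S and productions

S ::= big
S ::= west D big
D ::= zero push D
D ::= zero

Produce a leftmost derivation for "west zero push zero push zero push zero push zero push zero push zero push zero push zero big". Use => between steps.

S => west D big => west zero push D big => west zero push zero push D big => west zero push zero push zero push D big => west zero push zero push zero push zero push D big => west zero push zero push zero push zero push zero push D big => west zero push zero push zero push zero push zero push zero push D big => west zero push zero push zero push zero push zero push zero push zero push D big => west zero push zero push zero push zero push zero push zero push zero push zero push D big => west zero push zero push zero push zero push zero push zero push zero push zero push zero big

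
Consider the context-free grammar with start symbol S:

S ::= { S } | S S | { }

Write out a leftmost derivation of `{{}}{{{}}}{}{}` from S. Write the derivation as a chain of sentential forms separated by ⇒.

S ⇒ SS   [S ::= S S]
SS ⇒ {S}S   [S ::= { S }]
{S}S ⇒ {{}}S   [S ::= { }]
{{}}S ⇒ {{}}SS   [S ::= S S]
{{}}SS ⇒ {{}}SSS   [S ::= S S]
{{}}SSS ⇒ {{}}{S}SS   [S ::= { S }]
{{}}{S}SS ⇒ {{}}{{S}}SS   [S ::= { S }]
{{}}{{S}}SS ⇒ {{}}{{{}}}SS   [S ::= { }]
{{}}{{{}}}SS ⇒ {{}}{{{}}}{}S   [S ::= { }]
{{}}{{{}}}{}S ⇒ {{}}{{{}}}{}{}   [S ::= { }]

S ⇒ SS ⇒ {S}S ⇒ {{}}S ⇒ {{}}SS ⇒ {{}}SSS ⇒ {{}}{S}SS ⇒ {{}}{{S}}SS ⇒ {{}}{{{}}}SS ⇒ {{}}{{{}}}{}S ⇒ {{}}{{{}}}{}{}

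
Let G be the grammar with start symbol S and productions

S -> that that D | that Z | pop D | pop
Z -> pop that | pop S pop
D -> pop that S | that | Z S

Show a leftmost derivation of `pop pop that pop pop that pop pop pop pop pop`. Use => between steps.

S => pop D => pop pop that S => pop pop that pop D => pop pop that pop Z S => pop pop that pop pop S pop S => pop pop that pop pop that Z pop S => pop pop that pop pop that pop S pop pop S => pop pop that pop pop that pop pop pop pop S => pop pop that pop pop that pop pop pop pop pop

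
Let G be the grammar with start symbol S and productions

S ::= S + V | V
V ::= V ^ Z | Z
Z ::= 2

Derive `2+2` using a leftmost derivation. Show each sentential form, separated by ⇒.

S ⇒ S+V ⇒ V+V ⇒ Z+V ⇒ 2+V ⇒ 2+Z ⇒ 2+2

S ⇒ S+V   [S ::= S + V]
S+V ⇒ V+V   [S ::= V]
V+V ⇒ Z+V   [V ::= Z]
Z+V ⇒ 2+V   [Z ::= 2]
2+V ⇒ 2+Z   [V ::= Z]
2+Z ⇒ 2+2   [Z ::= 2]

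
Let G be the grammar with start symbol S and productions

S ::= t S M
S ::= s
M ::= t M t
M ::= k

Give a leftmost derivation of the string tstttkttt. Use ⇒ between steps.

S ⇒ tSM ⇒ tsM ⇒ tstMt ⇒ tsttMtt ⇒ tstttMttt ⇒ tstttkttt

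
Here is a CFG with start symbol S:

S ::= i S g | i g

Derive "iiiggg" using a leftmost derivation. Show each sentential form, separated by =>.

S => iSg   [S ::= i S g]
iSg => iiSgg   [S ::= i S g]
iiSgg => iiiggg   [S ::= i g]

S=>iSg=>iiSgg=>iiiggg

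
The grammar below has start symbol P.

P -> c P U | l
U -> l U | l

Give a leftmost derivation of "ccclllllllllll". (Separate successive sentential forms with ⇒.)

P⇒cPU⇒ccPUU⇒cccPUUU⇒ccclUUU⇒cccllUUU⇒ccclllUUU⇒cccllllUUU⇒ccclllllUUU⇒cccllllllUUU⇒ccclllllllUU⇒cccllllllllU⇒ccclllllllllU⇒cccllllllllllU⇒ccclllllllllll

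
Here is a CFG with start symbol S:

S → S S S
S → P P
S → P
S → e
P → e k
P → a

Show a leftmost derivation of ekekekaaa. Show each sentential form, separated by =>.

S => SSS => PPSS => ekPSS => ekekSS => ekekPPS => ekekekPS => ekekekaS => ekekekaPP => ekekekaaP => ekekekaaa

S => SSS   [S → S S S]
SSS => PPSS   [S → P P]
PPSS => ekPSS   [P → e k]
ekPSS => ekekSS   [P → e k]
ekekSS => ekekPPS   [S → P P]
ekekPPS => ekekekPS   [P → e k]
ekekekPS => ekekekaS   [P → a]
ekekekaS => ekekekaPP   [S → P P]
ekekekaPP => ekekekaaP   [P → a]
ekekekaaP => ekekekaaa   [P → a]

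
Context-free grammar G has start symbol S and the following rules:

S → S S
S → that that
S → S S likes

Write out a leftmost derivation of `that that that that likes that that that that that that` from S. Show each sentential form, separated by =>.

S => S S => S S S => S S S S => S S likes S S S => that that S likes S S S => that that that that likes S S S => that that that that likes that that S S => that that that that likes that that that that S => that that that that likes that that that that that that

S => S S   [S → S S]
S S => S S S   [S → S S]
S S S => S S S S   [S → S S]
S S S S => S S likes S S S   [S → S S likes]
S S likes S S S => that that S likes S S S   [S → that that]
that that S likes S S S => that that that that likes S S S   [S → that that]
that that that that likes S S S => that that that that likes that that S S   [S → that that]
that that that that likes that that S S => that that that that likes that that that that S   [S → that that]
that that that that likes that that that that S => that that that that likes that that that that that that   [S → that that]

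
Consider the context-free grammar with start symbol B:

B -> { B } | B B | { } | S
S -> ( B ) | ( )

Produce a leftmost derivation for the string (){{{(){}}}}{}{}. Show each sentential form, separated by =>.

B => BB => BBB => SBB => ()BB => ()BBB => (){B}BB => (){{B}}BB => (){{{B}}}BB => (){{{BB}}}BB => (){{{SB}}}BB => (){{{()B}}}BB => (){{{(){}}}}BB => (){{{(){}}}}{}B => (){{{(){}}}}{}{}

B => BB   [B -> B B]
BB => BBB   [B -> B B]
BBB => SBB   [B -> S]
SBB => ()BB   [S -> ( )]
()BB => ()BBB   [B -> B B]
()BBB => (){B}BB   [B -> { B }]
(){B}BB => (){{B}}BB   [B -> { B }]
(){{B}}BB => (){{{B}}}BB   [B -> { B }]
(){{{B}}}BB => (){{{BB}}}BB   [B -> B B]
(){{{BB}}}BB => (){{{SB}}}BB   [B -> S]
(){{{SB}}}BB => (){{{()B}}}BB   [S -> ( )]
(){{{()B}}}BB => (){{{(){}}}}BB   [B -> { }]
(){{{(){}}}}BB => (){{{(){}}}}{}B   [B -> { }]
(){{{(){}}}}{}B => (){{{(){}}}}{}{}   [B -> { }]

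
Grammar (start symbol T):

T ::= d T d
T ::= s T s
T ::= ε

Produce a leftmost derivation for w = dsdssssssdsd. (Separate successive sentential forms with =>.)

T => dTd => dsTsd => dsdTdsd => dsdsTsdsd => dsdssTssdsd => dsdsssTsssdsd => dsdssssssdsd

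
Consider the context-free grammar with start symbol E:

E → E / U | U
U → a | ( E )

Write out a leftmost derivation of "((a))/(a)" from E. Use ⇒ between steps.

E ⇒ E/U ⇒ U/U ⇒ (E)/U ⇒ (U)/U ⇒ ((E))/U ⇒ ((U))/U ⇒ ((a))/U ⇒ ((a))/(E) ⇒ ((a))/(U) ⇒ ((a))/(a)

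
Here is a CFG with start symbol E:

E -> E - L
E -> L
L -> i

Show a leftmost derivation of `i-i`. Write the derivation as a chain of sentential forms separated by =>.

E => E-L   [E -> E - L]
E-L => L-L   [E -> L]
L-L => i-L   [L -> i]
i-L => i-i   [L -> i]

E=>E-L=>L-L=>i-L=>i-i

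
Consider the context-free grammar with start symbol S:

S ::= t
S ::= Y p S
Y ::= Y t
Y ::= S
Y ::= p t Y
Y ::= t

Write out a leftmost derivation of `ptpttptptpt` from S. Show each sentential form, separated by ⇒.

S ⇒ YpS ⇒ ptYpS ⇒ ptSpS ⇒ ptYpSpS ⇒ ptptYpSpS ⇒ ptptSpSpS ⇒ ptptYpSpSpS ⇒ ptptSpSpSpS ⇒ ptpttpSpSpS ⇒ ptpttptpSpS ⇒ ptpttptptpS ⇒ ptpttptptpt

S ⇒ YpS   [S ::= Y p S]
YpS ⇒ ptYpS   [Y ::= p t Y]
ptYpS ⇒ ptSpS   [Y ::= S]
ptSpS ⇒ ptYpSpS   [S ::= Y p S]
ptYpSpS ⇒ ptptYpSpS   [Y ::= p t Y]
ptptYpSpS ⇒ ptptSpSpS   [Y ::= S]
ptptSpSpS ⇒ ptptYpSpSpS   [S ::= Y p S]
ptptYpSpSpS ⇒ ptptSpSpSpS   [Y ::= S]
ptptSpSpSpS ⇒ ptpttpSpSpS   [S ::= t]
ptpttpSpSpS ⇒ ptpttptpSpS   [S ::= t]
ptpttptpSpS ⇒ ptpttptptpS   [S ::= t]
ptpttptptpS ⇒ ptpttptptpt   [S ::= t]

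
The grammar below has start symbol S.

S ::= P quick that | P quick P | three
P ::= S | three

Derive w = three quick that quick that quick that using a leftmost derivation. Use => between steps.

S => P quick that => S quick that => P quick that quick that => S quick that quick that => P quick that quick that quick that => S quick that quick that quick that => three quick that quick that quick that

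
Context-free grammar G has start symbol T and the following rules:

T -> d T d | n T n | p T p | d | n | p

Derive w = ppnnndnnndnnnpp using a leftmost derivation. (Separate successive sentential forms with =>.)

T => pTp => ppTpp => ppnTnpp => ppnnTnnpp => ppnnnTnnnpp => ppnnndTdnnnpp => ppnnndnTndnnnpp => ppnnndnnndnnnpp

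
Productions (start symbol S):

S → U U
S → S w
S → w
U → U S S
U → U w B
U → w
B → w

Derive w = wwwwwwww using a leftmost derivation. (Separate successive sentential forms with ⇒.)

S ⇒ Sw ⇒ Sww ⇒ UUww ⇒ USSUww ⇒ UwBSSUww ⇒ wwBSSUww ⇒ wwwSSUww ⇒ wwwwSUww ⇒ wwwwwUww ⇒ wwwwwwww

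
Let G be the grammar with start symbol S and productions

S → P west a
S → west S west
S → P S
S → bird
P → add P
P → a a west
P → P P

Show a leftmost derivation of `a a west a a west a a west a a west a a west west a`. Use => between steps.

S => P west a => P P west a => P P P west a => P P P P west a => P P P P P west a => a a west P P P P west a => a a west a a west P P P west a => a a west a a west a a west P P west a => a a west a a west a a west a a west P west a => a a west a a west a a west a a west a a west west a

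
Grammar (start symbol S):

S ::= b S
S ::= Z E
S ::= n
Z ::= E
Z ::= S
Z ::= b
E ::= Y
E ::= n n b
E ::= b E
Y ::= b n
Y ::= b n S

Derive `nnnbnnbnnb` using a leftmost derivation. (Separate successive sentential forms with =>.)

S => ZE => SE => ZEE => SEE => ZEEE => SEEE => nEEE => nnnbEE => nnnbnnbE => nnnbnnbnnb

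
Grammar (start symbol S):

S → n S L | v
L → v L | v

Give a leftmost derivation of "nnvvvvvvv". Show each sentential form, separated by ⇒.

S ⇒ nSL   [S → n S L]
nSL ⇒ nnSLL   [S → n S L]
nnSLL ⇒ nnvLL   [S → v]
nnvLL ⇒ nnvvLL   [L → v L]
nnvvLL ⇒ nnvvvLL   [L → v L]
nnvvvLL ⇒ nnvvvvLL   [L → v L]
nnvvvvLL ⇒ nnvvvvvL   [L → v]
nnvvvvvL ⇒ nnvvvvvvL   [L → v L]
nnvvvvvvL ⇒ nnvvvvvvv   [L → v]

S⇒nSL⇒nnSLL⇒nnvLL⇒nnvvLL⇒nnvvvLL⇒nnvvvvLL⇒nnvvvvvL⇒nnvvvvvvL⇒nnvvvvvvv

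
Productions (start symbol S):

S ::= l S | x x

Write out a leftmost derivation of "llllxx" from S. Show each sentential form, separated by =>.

S => lS => llS => lllS => llllS => llllxx

S => lS   [S ::= l S]
lS => llS   [S ::= l S]
llS => lllS   [S ::= l S]
lllS => llllS   [S ::= l S]
llllS => llllxx   [S ::= x x]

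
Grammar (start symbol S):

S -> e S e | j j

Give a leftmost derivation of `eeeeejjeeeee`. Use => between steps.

S => eSe => eeSee => eeeSeee => eeeeSeeee => eeeeeSeeeee => eeeeejjeeeee

S => eSe   [S -> e S e]
eSe => eeSee   [S -> e S e]
eeSee => eeeSeee   [S -> e S e]
eeeSeee => eeeeSeeee   [S -> e S e]
eeeeSeeee => eeeeeSeeeee   [S -> e S e]
eeeeeSeeeee => eeeeejjeeeee   [S -> j j]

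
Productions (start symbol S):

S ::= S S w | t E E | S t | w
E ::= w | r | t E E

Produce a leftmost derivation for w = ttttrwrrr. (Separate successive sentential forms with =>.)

S => tEE   [S ::= t E E]
tEE => ttEEE   [E ::= t E E]
ttEEE => tttEEEE   [E ::= t E E]
tttEEEE => ttttEEEEE   [E ::= t E E]
ttttEEEEE => ttttrEEEE   [E ::= r]
ttttrEEEE => ttttrwEEE   [E ::= w]
ttttrwEEE => ttttrwrEE   [E ::= r]
ttttrwrEE => ttttrwrrE   [E ::= r]
ttttrwrrE => ttttrwrrr   [E ::= r]

S => tEE => ttEEE => tttEEEE => ttttEEEEE => ttttrEEEE => ttttrwEEE => ttttrwrEE => ttttrwrrE => ttttrwrrr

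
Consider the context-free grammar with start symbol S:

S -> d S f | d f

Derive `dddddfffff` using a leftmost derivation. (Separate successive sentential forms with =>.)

S => dSf   [S -> d S f]
dSf => ddSff   [S -> d S f]
ddSff => dddSfff   [S -> d S f]
dddSfff => ddddSffff   [S -> d S f]
ddddSffff => dddddfffff   [S -> d f]

S => dSf => ddSff => dddSfff => ddddSffff => dddddfffff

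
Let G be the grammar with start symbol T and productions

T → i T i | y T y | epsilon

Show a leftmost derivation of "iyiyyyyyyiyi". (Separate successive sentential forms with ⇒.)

T⇒iTi⇒iyTyi⇒iyiTiyi⇒iyiyTyiyi⇒iyiyyTyyiyi⇒iyiyyyTyyyiyi⇒iyiyyyyyyiyi

T ⇒ iTi   [T → i T i]
iTi ⇒ iyTyi   [T → y T y]
iyTyi ⇒ iyiTiyi   [T → i T i]
iyiTiyi ⇒ iyiyTyiyi   [T → y T y]
iyiyTyiyi ⇒ iyiyyTyyiyi   [T → y T y]
iyiyyTyyiyi ⇒ iyiyyyTyyyiyi   [T → y T y]
iyiyyyTyyyiyi ⇒ iyiyyyyyyiyi   [T → epsilon]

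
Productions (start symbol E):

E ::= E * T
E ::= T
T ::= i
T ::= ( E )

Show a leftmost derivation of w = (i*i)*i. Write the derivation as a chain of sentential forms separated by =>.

E => E*T   [E ::= E * T]
E*T => T*T   [E ::= T]
T*T => (E)*T   [T ::= ( E )]
(E)*T => (E*T)*T   [E ::= E * T]
(E*T)*T => (T*T)*T   [E ::= T]
(T*T)*T => (i*T)*T   [T ::= i]
(i*T)*T => (i*i)*T   [T ::= i]
(i*i)*T => (i*i)*i   [T ::= i]

E => E*T => T*T => (E)*T => (E*T)*T => (T*T)*T => (i*T)*T => (i*i)*T => (i*i)*i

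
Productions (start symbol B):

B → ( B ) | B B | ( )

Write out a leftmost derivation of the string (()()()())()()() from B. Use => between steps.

B=>BB=>BBB=>BBBB=>(B)BBB=>(BB)BBB=>(BBB)BBB=>(BBBB)BBB=>(()BBB)BBB=>(()()BB)BBB=>(()()()B)BBB=>(()()()())BBB=>(()()()())()BB=>(()()()())()()B=>(()()()())()()()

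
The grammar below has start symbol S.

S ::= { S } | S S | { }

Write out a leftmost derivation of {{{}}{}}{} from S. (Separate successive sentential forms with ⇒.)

S ⇒ SS   [S ::= S S]
SS ⇒ {S}S   [S ::= { S }]
{S}S ⇒ {SS}S   [S ::= S S]
{SS}S ⇒ {{S}S}S   [S ::= { S }]
{{S}S}S ⇒ {{{}}S}S   [S ::= { }]
{{{}}S}S ⇒ {{{}}{}}S   [S ::= { }]
{{{}}{}}S ⇒ {{{}}{}}{}   [S ::= { }]

S ⇒ SS ⇒ {S}S ⇒ {SS}S ⇒ {{S}S}S ⇒ {{{}}S}S ⇒ {{{}}{}}S ⇒ {{{}}{}}{}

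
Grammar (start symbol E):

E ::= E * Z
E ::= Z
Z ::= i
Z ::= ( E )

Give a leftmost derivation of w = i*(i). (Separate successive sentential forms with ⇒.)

E ⇒ E*Z   [E ::= E * Z]
E*Z ⇒ Z*Z   [E ::= Z]
Z*Z ⇒ i*Z   [Z ::= i]
i*Z ⇒ i*(E)   [Z ::= ( E )]
i*(E) ⇒ i*(Z)   [E ::= Z]
i*(Z) ⇒ i*(i)   [Z ::= i]

E⇒E*Z⇒Z*Z⇒i*Z⇒i*(E)⇒i*(Z)⇒i*(i)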